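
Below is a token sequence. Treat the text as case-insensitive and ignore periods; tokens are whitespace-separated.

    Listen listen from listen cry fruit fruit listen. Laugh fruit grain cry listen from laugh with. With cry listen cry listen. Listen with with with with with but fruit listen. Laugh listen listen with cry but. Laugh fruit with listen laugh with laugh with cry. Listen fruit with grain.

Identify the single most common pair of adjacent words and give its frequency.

"with with", 5 times

Bigram frequencies (highest first):
  with with: 5
  cry listen: 4
  listen listen: 3
  listen laugh: 3
  laugh with: 3
  with cry: 3
  … (21 more, each ≤ 2)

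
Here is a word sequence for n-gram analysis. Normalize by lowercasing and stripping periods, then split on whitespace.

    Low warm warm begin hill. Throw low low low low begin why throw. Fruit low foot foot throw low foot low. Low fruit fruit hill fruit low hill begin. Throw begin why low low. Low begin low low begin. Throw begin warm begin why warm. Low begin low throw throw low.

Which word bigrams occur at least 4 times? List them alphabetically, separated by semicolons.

low begin; low low

Bigram counts meeting the condition (at least 4 times):
  low begin: 4
  low low: 7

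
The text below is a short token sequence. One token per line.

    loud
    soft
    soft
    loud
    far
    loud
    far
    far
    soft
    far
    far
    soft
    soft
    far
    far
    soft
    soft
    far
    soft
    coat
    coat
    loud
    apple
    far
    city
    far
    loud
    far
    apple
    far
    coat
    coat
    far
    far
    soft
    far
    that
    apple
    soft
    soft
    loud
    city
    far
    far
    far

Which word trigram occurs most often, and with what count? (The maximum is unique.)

Trigram frequencies (highest first):
  far far soft: 4
  soft soft loud: 2
  far loud far: 2
  far soft far: 2
  soft far far: 2
  far soft soft: 2
  … (28 more, each ≤ 2)

"far far soft", 4 times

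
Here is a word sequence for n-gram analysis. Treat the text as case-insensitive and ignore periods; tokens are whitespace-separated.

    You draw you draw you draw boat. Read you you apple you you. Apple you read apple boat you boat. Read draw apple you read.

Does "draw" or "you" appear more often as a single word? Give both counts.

"you" (10 vs 4)

"draw": 4 occurrences
"you": 10 occurrences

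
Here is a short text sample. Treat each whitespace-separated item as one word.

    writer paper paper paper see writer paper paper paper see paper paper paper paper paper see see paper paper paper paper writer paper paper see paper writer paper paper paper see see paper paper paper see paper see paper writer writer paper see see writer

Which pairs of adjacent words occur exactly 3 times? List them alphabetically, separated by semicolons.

Bigram counts meeting the condition (exactly 3 times):
  paper writer: 3
  see see: 3

paper writer; see see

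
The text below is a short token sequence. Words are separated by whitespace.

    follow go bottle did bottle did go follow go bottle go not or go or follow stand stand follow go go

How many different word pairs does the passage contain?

21 tokens → 20 bigram windows in total.
Repeated bigrams (each contributes count−1 duplicates):
  follow go: 3
  bottle did: 2
  go bottle: 2
4 duplicate windows → 20 − 4 = 16 distinct.

16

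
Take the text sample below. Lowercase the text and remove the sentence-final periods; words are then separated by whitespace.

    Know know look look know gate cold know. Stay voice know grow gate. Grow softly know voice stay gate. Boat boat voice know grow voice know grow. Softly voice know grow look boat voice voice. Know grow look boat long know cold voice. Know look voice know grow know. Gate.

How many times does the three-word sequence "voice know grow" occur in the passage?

Scanning the 48 overlapping trigram windows for "voice know grow":
  position 10–12: voice know grow
  position 22–24: voice know grow
  position 25–27: voice know grow
  position 29–31: voice know grow
  position 35–37: voice know grow
  position 46–48: voice know grow

6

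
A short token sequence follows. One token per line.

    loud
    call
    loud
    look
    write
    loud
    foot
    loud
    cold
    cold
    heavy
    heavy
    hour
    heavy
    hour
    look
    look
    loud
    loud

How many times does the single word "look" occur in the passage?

Scanning the 19 tokens for "look":
  position 4: look
  position 16: look
  position 17: look

3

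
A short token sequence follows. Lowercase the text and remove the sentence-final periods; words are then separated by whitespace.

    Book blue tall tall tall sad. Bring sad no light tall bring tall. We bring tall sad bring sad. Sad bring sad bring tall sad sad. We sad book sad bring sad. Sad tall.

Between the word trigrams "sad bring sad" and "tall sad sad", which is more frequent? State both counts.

"sad bring sad": 4 occurrences
"tall sad sad": 1 occurrence

"sad bring sad" (4 vs 1)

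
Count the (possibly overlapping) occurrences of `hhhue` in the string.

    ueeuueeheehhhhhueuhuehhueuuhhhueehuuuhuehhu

2

Sliding a length-5 window over the 43 characters (39 positions):
  position 13–17: hhhue
  position 28–32: hhhue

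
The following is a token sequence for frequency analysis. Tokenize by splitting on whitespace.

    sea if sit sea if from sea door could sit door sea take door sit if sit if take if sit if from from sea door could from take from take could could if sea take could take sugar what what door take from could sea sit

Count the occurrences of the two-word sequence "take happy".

0

Scanning the 46 overlapping bigram windows for "take happy":
  (none found)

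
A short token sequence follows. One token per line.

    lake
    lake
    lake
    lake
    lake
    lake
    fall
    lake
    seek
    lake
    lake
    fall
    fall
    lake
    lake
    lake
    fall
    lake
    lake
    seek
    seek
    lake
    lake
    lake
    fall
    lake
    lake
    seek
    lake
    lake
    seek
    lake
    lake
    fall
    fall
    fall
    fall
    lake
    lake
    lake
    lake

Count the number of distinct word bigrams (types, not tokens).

7

41 tokens → 40 bigram windows in total.
Repeated bigrams (each contributes count−1 duplicates):
  lake lake: 17
  fall lake: 5
  lake fall: 5
  fall fall: 4
  lake seek: 4
  seek lake: 4
33 duplicate windows → 40 − 33 = 7 distinct.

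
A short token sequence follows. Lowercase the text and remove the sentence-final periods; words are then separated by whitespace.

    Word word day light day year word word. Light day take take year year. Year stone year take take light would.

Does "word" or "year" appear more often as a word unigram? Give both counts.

"year" (5 vs 4)

"word": 4 occurrences
"year": 5 occurrences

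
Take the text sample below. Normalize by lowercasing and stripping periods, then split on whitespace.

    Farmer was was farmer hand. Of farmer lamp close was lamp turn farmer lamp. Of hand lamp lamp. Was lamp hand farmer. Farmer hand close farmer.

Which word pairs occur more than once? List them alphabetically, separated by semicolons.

Bigram counts meeting the condition (more than once):
  farmer hand: 2
  farmer lamp: 2
  was lamp: 2

farmer hand; farmer lamp; was lamp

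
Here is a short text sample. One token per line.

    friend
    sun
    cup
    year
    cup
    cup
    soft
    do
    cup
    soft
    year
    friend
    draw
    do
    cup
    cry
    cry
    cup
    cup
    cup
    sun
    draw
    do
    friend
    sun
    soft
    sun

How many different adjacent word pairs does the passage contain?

20

27 tokens → 26 bigram windows in total.
Repeated bigrams (each contributes count−1 duplicates):
  cup cup: 3
  cup soft: 2
  do cup: 2
  draw do: 2
  friend sun: 2
6 duplicate windows → 26 − 6 = 20 distinct.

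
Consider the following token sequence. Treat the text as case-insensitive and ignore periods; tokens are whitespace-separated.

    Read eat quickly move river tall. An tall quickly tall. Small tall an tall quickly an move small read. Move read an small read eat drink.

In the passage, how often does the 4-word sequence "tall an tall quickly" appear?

2

Scanning the 23 overlapping 4-gram windows for "tall an tall quickly":
  position 6–9: tall an tall quickly
  position 12–15: tall an tall quickly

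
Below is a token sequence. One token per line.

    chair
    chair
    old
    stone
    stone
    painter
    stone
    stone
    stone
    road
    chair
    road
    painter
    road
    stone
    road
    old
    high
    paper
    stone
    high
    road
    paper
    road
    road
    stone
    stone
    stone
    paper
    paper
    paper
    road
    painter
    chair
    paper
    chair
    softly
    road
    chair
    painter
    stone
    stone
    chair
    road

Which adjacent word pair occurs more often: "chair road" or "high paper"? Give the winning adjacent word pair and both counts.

"chair road" (2 vs 1)

"chair road": 2 occurrences
"high paper": 1 occurrence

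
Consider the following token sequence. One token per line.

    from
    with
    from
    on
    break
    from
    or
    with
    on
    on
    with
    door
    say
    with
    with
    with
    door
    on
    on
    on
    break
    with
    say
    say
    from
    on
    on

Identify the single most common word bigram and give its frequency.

"on on", 4 times

Bigram frequencies (highest first):
  on on: 4
  from on: 2
  on break: 2
  with door: 2
  with with: 2
  from with: 1
  … (13 more, each ≤ 1)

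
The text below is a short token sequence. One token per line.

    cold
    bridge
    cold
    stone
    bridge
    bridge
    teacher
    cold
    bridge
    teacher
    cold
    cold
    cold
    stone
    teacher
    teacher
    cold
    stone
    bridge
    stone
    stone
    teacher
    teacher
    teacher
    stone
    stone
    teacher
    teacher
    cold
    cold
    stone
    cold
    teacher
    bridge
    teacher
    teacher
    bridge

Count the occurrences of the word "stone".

8

Scanning the 37 tokens for "stone":
  position 4: stone
  position 14: stone
  position 18: stone
  position 20: stone
  position 21: stone
  position 25: stone
  position 26: stone
  position 31: stone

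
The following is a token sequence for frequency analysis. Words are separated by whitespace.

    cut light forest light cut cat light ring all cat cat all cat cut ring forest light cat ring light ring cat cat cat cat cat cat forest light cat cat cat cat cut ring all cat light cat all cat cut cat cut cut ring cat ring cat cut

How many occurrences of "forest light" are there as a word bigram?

3

Scanning the 49 overlapping bigram windows for "forest light":
  position 3–4: forest light
  position 16–17: forest light
  position 28–29: forest light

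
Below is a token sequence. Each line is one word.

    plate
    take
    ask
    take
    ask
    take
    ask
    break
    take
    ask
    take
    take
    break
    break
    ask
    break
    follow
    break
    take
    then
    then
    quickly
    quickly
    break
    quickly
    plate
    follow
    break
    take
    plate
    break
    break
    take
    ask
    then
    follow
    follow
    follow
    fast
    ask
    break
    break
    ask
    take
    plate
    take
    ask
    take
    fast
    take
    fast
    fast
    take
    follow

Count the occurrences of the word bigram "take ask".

6

Scanning the 53 overlapping bigram windows for "take ask":
  position 2–3: take ask
  position 4–5: take ask
  position 6–7: take ask
  position 9–10: take ask
  position 33–34: take ask
  position 46–47: take ask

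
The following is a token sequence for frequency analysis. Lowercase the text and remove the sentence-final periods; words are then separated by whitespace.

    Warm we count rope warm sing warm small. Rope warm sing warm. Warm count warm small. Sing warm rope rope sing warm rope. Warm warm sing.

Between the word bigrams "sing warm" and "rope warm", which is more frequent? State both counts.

"sing warm": 4 occurrences
"rope warm": 3 occurrences

"sing warm" (4 vs 3)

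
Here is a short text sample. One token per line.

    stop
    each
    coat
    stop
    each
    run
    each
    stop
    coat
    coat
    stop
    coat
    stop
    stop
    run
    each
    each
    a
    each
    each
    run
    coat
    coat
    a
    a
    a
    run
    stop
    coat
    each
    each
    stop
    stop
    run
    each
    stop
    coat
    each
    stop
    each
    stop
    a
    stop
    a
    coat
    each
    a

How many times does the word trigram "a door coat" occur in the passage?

Scanning the 45 overlapping trigram windows for "a door coat":
  (none found)

0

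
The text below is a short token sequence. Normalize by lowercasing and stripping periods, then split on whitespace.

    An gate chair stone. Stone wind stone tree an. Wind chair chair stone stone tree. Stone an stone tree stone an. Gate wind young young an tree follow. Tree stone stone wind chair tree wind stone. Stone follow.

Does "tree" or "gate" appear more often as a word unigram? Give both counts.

"tree" (6 vs 2)

"tree": 6 occurrences
"gate": 2 occurrences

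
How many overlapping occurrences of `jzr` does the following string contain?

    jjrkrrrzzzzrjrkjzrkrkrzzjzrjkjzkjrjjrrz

2

Sliding a length-3 window over the 39 characters (37 positions):
  position 16–18: jzr
  position 25–27: jzr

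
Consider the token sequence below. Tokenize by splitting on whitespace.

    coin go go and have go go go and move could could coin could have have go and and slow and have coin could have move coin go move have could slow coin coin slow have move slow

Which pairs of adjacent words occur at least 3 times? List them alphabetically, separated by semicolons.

Bigram counts meeting the condition (at least 3 times):
  go and: 3
  go go: 3

go and; go go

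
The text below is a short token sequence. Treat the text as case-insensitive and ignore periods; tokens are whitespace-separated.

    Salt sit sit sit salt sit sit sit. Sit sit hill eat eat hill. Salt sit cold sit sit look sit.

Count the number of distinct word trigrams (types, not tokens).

21 tokens → 19 trigram windows in total.
Repeated trigrams (each contributes count−1 duplicates):
  sit sit sit: 4
  salt sit sit: 2
4 duplicate windows → 19 − 4 = 15 distinct.

15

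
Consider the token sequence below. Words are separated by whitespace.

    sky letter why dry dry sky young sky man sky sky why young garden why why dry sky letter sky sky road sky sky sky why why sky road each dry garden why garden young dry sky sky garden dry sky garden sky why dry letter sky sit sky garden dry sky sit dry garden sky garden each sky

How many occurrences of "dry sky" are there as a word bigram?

5

Scanning the 58 overlapping bigram windows for "dry sky":
  position 5–6: dry sky
  position 17–18: dry sky
  position 36–37: dry sky
  position 40–41: dry sky
  position 51–52: dry sky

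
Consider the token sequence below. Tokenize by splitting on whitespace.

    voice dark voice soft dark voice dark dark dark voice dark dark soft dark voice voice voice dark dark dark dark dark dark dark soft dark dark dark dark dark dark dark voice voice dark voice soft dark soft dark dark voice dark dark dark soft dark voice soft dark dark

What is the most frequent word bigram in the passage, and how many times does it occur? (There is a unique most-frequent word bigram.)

Bigram frequencies (highest first):
  dark dark: 19
  dark voice: 8
  soft dark: 7
  voice dark: 6
  dark soft: 4
  voice soft: 3
  … (1 more, each ≤ 3)

"dark dark", 19 times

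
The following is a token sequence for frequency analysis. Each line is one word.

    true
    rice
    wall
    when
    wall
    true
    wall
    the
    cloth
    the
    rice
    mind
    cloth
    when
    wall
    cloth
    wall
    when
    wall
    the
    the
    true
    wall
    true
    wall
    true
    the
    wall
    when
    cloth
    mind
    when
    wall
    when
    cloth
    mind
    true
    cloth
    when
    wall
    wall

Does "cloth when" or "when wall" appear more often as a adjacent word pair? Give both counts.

"when wall" (5 vs 2)

"cloth when": 2 occurrences
"when wall": 5 occurrences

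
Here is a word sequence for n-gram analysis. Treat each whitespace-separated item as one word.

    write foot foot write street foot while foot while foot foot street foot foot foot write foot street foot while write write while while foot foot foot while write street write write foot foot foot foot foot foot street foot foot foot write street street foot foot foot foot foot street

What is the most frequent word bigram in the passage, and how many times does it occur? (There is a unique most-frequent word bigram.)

"foot foot", 17 times

Bigram frequencies (highest first):
  foot foot: 17
  street foot: 5
  foot while: 4
  foot street: 4
  write foot: 3
  foot write: 3
  … (8 more, each ≤ 3)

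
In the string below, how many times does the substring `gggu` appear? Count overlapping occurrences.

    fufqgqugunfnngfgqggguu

1

Sliding a length-4 window over the 22 characters (19 positions):
  position 18–21: gggu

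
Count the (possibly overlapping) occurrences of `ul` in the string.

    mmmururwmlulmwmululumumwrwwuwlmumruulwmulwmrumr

5

Sliding a length-2 window over the 47 characters (46 positions):
  position 11–12: ul
  position 16–17: ul
  position 18–19: ul
  position 36–37: ul
  position 40–41: ul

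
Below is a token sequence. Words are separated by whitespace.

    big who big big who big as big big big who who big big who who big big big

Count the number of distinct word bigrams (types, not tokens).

6

19 tokens → 18 bigram windows in total.
Repeated bigrams (each contributes count−1 duplicates):
  big big: 6
  big who: 4
  who big: 4
  who who: 2
12 duplicate windows → 18 − 12 = 6 distinct.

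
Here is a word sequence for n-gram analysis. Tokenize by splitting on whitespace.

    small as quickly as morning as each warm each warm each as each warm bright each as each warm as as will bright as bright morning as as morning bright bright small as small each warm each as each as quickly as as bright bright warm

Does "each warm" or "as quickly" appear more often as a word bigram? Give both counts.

"each warm": 5 occurrences
"as quickly": 2 occurrences

"each warm" (5 vs 2)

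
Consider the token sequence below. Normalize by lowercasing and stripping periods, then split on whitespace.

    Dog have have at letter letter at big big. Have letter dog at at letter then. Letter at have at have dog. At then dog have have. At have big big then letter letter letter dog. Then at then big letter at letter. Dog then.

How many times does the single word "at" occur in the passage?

10

Scanning the 45 tokens for "at":
  position 4: at
  position 7: at
  position 13: at
  position 14: at
  position 18: at
  position 20: at
  position 23: at
  position 28: at
  position 38: at
  position 42: at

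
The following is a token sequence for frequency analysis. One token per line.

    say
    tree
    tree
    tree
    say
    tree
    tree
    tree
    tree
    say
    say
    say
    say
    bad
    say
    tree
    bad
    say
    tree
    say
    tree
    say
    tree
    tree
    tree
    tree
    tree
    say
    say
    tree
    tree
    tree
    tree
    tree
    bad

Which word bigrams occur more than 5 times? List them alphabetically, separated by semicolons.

say tree; tree tree

Bigram counts meeting the condition (more than 5 times):
  say tree: 7
  tree tree: 13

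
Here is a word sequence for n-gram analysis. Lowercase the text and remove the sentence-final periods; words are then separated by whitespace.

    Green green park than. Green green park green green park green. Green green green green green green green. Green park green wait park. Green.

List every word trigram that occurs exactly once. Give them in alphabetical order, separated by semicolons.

Trigram counts meeting the condition (exactly once):
  green park than: 1
  green wait park: 1
  park green wait: 1
  park than green: 1
  than green green: 1
  wait park green: 1

green park than; green wait park; park green wait; park than green; than green green; wait park green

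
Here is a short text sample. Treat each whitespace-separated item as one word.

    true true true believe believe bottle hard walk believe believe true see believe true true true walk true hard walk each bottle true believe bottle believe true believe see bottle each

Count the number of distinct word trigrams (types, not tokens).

31 tokens → 29 trigram windows in total.
Repeated trigrams (each contributes count−1 duplicates):
  true true true: 2
1 duplicate windows → 29 − 1 = 28 distinct.

28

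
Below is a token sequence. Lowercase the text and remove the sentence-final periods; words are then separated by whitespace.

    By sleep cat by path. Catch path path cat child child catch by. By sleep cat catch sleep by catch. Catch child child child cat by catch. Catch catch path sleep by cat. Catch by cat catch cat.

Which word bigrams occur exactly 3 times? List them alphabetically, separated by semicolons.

Bigram counts meeting the condition (exactly 3 times):
  cat catch: 3
  catch catch: 3
  child child: 3

cat catch; catch catch; child child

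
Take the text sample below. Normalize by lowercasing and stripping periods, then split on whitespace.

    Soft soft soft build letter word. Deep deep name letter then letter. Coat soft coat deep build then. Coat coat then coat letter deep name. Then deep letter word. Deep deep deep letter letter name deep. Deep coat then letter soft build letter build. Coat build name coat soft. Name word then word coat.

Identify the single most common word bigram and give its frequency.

"deep deep", 4 times

Bigram frequencies (highest first):
  deep deep: 4
  soft soft: 2
  soft build: 2
  build letter: 2
  letter word: 2
  word deep: 2
  … (33 more, each ≤ 2)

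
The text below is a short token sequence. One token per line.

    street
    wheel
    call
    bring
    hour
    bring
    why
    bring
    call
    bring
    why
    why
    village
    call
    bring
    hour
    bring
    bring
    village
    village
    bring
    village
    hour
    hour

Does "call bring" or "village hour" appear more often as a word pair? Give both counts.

"call bring" (3 vs 1)

"call bring": 3 occurrences
"village hour": 1 occurrence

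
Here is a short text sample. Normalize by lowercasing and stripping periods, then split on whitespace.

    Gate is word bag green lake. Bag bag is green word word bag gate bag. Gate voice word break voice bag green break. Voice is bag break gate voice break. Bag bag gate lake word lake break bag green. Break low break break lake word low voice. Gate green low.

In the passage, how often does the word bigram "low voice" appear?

Scanning the 49 overlapping bigram windows for "low voice":
  position 46–47: low voice

1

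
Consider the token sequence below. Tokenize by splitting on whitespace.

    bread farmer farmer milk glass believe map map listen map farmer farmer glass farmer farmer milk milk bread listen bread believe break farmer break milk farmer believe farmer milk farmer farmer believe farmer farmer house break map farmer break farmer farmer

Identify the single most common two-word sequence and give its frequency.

"farmer farmer", 6 times

Bigram frequencies (highest first):
  farmer farmer: 6
  farmer milk: 3
  map farmer: 2
  break farmer: 2
  farmer break: 2
  milk farmer: 2
  … (21 more, each ≤ 2)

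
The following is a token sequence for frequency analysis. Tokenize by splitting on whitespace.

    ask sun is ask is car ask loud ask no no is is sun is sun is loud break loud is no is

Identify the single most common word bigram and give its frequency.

Bigram frequencies (highest first):
  sun is: 3
  no is: 2
  is sun: 2
  ask sun: 1
  is ask: 1
  ask is: 1
  … (12 more, each ≤ 1)

"sun is", 3 times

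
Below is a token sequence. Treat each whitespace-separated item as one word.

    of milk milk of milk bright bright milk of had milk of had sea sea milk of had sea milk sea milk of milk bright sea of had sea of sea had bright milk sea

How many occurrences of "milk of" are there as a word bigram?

Scanning the 34 overlapping bigram windows for "milk of":
  position 3–4: milk of
  position 8–9: milk of
  position 11–12: milk of
  position 16–17: milk of
  position 22–23: milk of

5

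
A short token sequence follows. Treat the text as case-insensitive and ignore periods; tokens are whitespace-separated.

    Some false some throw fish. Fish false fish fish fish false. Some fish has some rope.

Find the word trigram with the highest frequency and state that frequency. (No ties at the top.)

"fish fish false", 2 times

Trigram frequencies (highest first):
  fish fish false: 2
  some false some: 1
  false some throw: 1
  some throw fish: 1
  throw fish fish: 1
  fish false fish: 1
  … (7 more, each ≤ 1)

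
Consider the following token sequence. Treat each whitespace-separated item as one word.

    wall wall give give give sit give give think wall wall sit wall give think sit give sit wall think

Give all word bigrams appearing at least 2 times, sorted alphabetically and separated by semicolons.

Bigram counts meeting the condition (at least 2 times):
  give give: 3
  give sit: 2
  give think: 2
  sit give: 2
  sit wall: 2
  wall give: 2
  wall wall: 2

give give; give sit; give think; sit give; sit wall; wall give; wall wall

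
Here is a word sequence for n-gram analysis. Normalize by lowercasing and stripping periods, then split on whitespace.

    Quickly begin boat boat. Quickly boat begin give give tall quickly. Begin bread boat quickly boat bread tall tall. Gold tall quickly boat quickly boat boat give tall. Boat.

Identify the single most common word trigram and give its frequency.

"boat quickly boat", 3 times

Trigram frequencies (highest first):
  boat quickly boat: 3
  quickly begin boat: 1
  begin boat boat: 1
  boat boat quickly: 1
  quickly boat begin: 1
  boat begin give: 1
  … (19 more, each ≤ 1)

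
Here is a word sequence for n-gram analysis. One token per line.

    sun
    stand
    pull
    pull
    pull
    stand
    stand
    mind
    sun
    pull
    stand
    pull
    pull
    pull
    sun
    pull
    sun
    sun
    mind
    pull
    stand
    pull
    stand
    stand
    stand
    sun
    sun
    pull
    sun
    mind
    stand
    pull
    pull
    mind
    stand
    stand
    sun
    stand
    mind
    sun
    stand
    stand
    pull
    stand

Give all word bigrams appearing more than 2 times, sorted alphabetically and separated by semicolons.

pull pull; pull stand; pull sun; stand pull; stand stand; sun pull; sun stand

Bigram counts meeting the condition (more than 2 times):
  pull pull: 5
  pull stand: 5
  pull sun: 3
  stand pull: 5
  stand stand: 5
  sun pull: 3
  sun stand: 3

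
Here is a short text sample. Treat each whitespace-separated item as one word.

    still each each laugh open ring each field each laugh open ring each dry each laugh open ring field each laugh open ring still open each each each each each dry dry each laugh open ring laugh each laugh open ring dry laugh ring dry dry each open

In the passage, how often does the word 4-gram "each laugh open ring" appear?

Scanning the 45 overlapping 4-gram windows for "each laugh open ring":
  position 3–6: each laugh open ring
  position 9–12: each laugh open ring
  position 15–18: each laugh open ring
  position 20–23: each laugh open ring
  position 33–36: each laugh open ring
  position 38–41: each laugh open ring

6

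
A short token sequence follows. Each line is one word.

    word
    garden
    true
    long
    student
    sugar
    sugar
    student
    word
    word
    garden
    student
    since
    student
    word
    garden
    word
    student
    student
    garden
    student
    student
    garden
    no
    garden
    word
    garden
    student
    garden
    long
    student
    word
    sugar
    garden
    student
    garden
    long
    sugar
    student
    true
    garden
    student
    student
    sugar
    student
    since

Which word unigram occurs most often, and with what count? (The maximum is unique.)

Unigram frequencies (highest first):
  student: 15
  garden: 11
  word: 7
  sugar: 5
  long: 3
  true: 2
  … (2 more, each ≤ 2)

"student", 15 times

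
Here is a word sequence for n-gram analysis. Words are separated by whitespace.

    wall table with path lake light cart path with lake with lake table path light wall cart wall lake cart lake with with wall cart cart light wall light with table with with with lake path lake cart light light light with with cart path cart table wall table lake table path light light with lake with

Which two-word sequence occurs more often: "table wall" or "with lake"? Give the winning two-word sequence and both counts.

"table wall": 1 occurrence
"with lake": 4 occurrences

"with lake" (4 vs 1)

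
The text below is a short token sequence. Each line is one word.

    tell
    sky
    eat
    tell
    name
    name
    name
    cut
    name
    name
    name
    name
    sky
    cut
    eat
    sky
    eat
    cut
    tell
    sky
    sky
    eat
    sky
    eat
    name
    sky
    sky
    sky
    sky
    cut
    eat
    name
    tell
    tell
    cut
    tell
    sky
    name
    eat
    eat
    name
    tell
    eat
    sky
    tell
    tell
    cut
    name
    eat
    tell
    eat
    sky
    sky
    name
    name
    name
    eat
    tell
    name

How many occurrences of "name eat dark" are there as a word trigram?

Scanning the 57 overlapping trigram windows for "name eat dark":
  (none found)

0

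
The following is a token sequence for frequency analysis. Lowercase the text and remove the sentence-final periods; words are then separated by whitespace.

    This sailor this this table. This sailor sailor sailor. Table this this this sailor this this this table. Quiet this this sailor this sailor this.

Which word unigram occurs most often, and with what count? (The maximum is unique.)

"this", 14 times

Unigram frequencies (highest first):
  this: 14
  sailor: 7
  table: 3
  quiet: 1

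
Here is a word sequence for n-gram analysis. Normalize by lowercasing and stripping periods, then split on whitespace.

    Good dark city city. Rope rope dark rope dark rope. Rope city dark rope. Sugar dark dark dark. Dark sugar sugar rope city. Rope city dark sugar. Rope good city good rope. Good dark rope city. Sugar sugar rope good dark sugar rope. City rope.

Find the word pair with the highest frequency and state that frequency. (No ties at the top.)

"rope city", 5 times

Bigram frequencies (highest first):
  rope city: 5
  dark rope: 4
  sugar rope: 4
  good dark: 3
  city rope: 3
  dark dark: 3
  … (14 more, each ≤ 3)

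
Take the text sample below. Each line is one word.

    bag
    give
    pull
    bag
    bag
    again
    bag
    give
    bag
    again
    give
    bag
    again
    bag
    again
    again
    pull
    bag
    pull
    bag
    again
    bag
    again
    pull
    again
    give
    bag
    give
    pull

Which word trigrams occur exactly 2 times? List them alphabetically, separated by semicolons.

Trigram counts meeting the condition (exactly 2 times):
  again bag again: 2
  again give bag: 2
  bag give pull: 2
  give bag again: 2

again bag again; again give bag; bag give pull; give bag again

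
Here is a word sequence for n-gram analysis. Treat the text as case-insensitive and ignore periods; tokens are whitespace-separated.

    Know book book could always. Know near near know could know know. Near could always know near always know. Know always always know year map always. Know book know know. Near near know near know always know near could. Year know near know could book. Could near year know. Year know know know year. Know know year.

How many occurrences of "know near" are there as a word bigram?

7

Scanning the 56 overlapping bigram windows for "know near":
  position 6–7: know near
  position 12–13: know near
  position 16–17: know near
  position 30–31: know near
  position 33–34: know near
  position 37–38: know near
  position 41–42: know near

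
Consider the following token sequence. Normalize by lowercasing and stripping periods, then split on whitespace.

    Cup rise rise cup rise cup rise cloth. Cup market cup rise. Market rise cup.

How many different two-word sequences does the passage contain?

15 tokens → 14 bigram windows in total.
Repeated bigrams (each contributes count−1 duplicates):
  cup rise: 4
  rise cup: 3
5 duplicate windows → 14 − 5 = 9 distinct.

9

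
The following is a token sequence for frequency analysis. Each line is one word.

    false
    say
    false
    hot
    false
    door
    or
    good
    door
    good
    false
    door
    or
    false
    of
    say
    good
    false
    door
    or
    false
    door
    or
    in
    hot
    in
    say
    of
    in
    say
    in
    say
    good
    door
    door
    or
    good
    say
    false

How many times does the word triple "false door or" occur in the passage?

4

Scanning the 37 overlapping trigram windows for "false door or":
  position 5–7: false door or
  position 11–13: false door or
  position 18–20: false door or
  position 21–23: false door or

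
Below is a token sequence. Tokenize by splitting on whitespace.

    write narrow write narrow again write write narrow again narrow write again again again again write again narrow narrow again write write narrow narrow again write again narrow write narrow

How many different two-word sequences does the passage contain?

30 tokens → 29 bigram windows in total.
Repeated bigrams (each contributes count−1 duplicates):
  write narrow: 5
  again write: 4
  narrow again: 4
  again again: 3
  again narrow: 3
  narrow write: 3
  write again: 3
  narrow narrow: 2
  … (1 more repeated)
20 duplicate windows → 29 − 20 = 9 distinct.

9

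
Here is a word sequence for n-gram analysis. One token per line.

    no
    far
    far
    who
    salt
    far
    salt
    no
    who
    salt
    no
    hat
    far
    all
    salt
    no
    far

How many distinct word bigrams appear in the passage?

17 tokens → 16 bigram windows in total.
Repeated bigrams (each contributes count−1 duplicates):
  salt no: 3
  no far: 2
  who salt: 2
4 duplicate windows → 16 − 4 = 12 distinct.

12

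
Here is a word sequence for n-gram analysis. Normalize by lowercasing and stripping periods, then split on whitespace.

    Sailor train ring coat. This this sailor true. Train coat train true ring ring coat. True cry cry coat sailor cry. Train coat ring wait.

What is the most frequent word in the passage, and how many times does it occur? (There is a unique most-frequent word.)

Unigram frequencies (highest first):
  coat: 5
  train: 4
  ring: 4
  sailor: 3
  true: 3
  cry: 3
  … (2 more, each ≤ 2)

"coat", 5 times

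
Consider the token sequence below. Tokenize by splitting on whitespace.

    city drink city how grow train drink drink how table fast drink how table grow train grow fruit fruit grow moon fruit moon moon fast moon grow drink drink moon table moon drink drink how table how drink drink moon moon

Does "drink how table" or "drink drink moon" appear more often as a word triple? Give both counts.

"drink how table" (3 vs 2)

"drink how table": 3 occurrences
"drink drink moon": 2 occurrences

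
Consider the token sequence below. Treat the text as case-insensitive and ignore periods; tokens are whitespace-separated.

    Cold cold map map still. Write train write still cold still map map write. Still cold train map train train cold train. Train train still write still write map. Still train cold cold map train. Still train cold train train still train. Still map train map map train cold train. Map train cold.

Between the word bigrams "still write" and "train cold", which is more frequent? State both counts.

"train cold" (5 vs 3)

"still write": 3 occurrences
"train cold": 5 occurrences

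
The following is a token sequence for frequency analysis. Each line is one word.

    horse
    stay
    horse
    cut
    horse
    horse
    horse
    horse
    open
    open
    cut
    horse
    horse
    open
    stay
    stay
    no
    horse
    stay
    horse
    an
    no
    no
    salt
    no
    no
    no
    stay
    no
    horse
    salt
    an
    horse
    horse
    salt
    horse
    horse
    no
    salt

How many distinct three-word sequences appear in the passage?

32

39 tokens → 37 trigram windows in total.
Repeated trigrams (each contributes count−1 duplicates):
  cut horse horse: 2
  horse horse horse: 2
  horse horse open: 2
  horse stay horse: 2
  stay no horse: 2
5 duplicate windows → 37 − 5 = 32 distinct.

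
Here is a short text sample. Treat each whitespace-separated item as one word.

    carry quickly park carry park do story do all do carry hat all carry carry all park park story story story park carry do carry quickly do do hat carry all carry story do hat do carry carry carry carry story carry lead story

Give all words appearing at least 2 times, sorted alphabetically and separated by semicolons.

Unigram counts meeting the condition (at least 2 times):
  all: 4
  carry: 14
  do: 8
  hat: 3
  park: 5
  quickly: 2
  story: 7

all; carry; do; hat; park; quickly; story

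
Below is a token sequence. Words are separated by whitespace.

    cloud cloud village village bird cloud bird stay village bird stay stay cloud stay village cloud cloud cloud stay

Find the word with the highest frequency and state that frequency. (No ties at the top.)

"cloud", 7 times

Unigram frequencies (highest first):
  cloud: 7
  stay: 5
  village: 4
  bird: 3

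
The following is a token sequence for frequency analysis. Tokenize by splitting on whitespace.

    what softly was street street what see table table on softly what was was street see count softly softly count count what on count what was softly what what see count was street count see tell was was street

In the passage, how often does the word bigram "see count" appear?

Scanning the 38 overlapping bigram windows for "see count":
  position 16–17: see count
  position 30–31: see count

2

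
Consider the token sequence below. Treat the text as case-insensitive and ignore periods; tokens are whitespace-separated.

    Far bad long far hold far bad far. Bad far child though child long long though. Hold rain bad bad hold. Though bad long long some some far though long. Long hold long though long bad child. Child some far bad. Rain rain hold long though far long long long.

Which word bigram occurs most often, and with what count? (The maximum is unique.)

"long long", 5 times

Bigram frequencies (highest first):
  long long: 5
  far bad: 4
  long though: 3
  bad long: 2
  bad far: 2
  some far: 2
  … (29 more, each ≤ 2)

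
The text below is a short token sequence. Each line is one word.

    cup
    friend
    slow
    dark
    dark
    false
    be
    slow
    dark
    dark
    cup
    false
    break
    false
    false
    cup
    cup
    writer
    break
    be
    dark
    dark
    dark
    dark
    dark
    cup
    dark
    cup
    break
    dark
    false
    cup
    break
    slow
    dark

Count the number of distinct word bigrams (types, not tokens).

22

35 tokens → 34 bigram windows in total.
Repeated bigrams (each contributes count−1 duplicates):
  dark dark: 6
  dark cup: 3
  slow dark: 3
  cup break: 2
  dark false: 2
  false cup: 2
12 duplicate windows → 34 − 12 = 22 distinct.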